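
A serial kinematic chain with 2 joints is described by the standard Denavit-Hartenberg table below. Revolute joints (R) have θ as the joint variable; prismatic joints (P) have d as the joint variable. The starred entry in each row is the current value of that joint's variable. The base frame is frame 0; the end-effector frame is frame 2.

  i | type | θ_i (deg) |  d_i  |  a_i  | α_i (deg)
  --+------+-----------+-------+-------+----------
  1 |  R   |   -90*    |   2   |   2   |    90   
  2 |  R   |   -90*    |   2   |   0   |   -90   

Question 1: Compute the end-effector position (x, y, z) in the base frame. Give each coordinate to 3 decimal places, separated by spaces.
-2.000 -2.000 2.000

after link 1: o_1 = (0.0000, -2.0000, 2.0000)
after link 2: o_2 = (-2.0000, -2.0000, 2.0000)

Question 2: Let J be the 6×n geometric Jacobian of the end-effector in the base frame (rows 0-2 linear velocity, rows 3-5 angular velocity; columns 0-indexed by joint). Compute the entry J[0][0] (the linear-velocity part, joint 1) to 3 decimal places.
2.000

axis z_0 = ẑ; lever o_n−o_0 = (-2.0000,-2.0000,2.0000)
cross product → J_v[:, 0] = (2.0000,-2.0000,0.0000)
J_ω[:, 0] = z_0
entry J[0][0] = 2.0000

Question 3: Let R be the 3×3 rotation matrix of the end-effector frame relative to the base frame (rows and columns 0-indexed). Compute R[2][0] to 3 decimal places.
End-effector x-axis (col 0 of R) = (-0.0000,-0.0000,-1.0000)
R[2][0] = -1.0000

-1.000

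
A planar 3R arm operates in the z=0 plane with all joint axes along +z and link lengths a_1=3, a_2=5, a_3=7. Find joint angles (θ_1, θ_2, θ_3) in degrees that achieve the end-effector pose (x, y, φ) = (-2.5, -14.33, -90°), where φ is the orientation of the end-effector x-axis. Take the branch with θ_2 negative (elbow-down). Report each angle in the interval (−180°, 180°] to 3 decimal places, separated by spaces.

-89.996 -30.007 30.003

wrist centre = target − a_3·(cos φ, sin φ) = (-2.5000, -7.3300)
cos θ_2 = (59.9789−3²−5²)/(2·3·5) = 0.8660; θ_2 = -30.0071° (elbow-down)
β = atan2(-7.3300,-2.5000) = -108.8327°; ψ = atan2(-2.5005,7.3298) = -18.8369°
θ_1 = β − ψ = -89.9958°
θ_3 = φ − θ_1 − θ_2 = 30.0029° (wrapped to (-180°,180°])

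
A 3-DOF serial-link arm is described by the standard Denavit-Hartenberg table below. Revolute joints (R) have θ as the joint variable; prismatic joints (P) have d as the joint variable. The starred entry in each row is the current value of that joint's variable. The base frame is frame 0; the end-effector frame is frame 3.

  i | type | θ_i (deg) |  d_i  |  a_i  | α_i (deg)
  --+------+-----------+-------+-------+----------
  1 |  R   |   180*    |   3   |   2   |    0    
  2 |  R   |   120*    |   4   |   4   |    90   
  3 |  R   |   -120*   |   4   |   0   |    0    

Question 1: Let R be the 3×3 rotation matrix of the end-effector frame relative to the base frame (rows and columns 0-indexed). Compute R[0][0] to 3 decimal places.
End-effector x-axis (col 0 of R) = (-0.2500,0.4330,-0.8660)
R[0][0] = -0.2500

-0.250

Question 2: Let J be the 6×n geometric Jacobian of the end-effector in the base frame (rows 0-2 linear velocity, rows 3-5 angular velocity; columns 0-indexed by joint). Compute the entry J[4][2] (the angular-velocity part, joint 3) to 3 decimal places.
axis z_2 = (-0.8660,-0.5000,0.0000); lever o_n−o_2 = (-3.4641,-2.0000,0.0000)
cross product → J_v[:, 2] = (0.0000,-0.0000,0.0000)
J_ω[:, 2] = z_2
entry J[4][2] = -0.5000

-0.500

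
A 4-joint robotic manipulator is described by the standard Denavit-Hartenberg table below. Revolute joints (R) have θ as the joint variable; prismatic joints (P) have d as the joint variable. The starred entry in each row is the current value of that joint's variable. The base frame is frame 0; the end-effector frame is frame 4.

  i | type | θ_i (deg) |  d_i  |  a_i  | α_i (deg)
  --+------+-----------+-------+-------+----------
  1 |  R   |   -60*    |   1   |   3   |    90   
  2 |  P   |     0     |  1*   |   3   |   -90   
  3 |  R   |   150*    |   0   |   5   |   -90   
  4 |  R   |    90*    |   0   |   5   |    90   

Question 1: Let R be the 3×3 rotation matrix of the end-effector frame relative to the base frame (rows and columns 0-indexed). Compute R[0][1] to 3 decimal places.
End-effector y-axis (col 1 of R) = (-1.0000,-0.0000,0.0000)
R[0][1] = -1.0000

-1.000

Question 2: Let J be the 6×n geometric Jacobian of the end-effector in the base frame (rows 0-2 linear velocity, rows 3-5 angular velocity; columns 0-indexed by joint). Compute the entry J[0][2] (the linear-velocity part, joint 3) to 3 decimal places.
axis z_2 = (0.0000,0.0000,1.0000); lever o_n−o_2 = (-0.0000,5.0000,-5.0000)
cross product → J_v[:, 2] = (-5.0000,-0.0000,0.0000)
J_ω[:, 2] = z_2
entry J[0][2] = -5.0000

-5.000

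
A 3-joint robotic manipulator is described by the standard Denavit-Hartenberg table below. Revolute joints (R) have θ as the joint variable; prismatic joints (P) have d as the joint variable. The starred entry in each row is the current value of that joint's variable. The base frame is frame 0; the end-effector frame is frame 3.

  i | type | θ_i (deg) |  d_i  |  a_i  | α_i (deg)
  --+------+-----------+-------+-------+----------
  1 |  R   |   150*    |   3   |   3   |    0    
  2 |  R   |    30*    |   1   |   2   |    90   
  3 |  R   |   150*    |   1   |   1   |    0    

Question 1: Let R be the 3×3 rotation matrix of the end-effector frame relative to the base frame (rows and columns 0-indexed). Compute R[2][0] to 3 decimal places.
0.500

End-effector x-axis (col 0 of R) = (0.8660,-0.0000,0.5000)
R[2][0] = 0.5000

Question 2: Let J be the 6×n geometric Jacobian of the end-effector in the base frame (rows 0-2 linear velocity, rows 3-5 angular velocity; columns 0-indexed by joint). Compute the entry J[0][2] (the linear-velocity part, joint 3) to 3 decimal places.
axis z_2 = (0.0000,1.0000,0.0000); lever o_n−o_2 = (0.8660,1.0000,0.5000)
cross product → J_v[:, 2] = (0.5000,0.0000,-0.8660)
J_ω[:, 2] = z_2
entry J[0][2] = 0.5000

0.500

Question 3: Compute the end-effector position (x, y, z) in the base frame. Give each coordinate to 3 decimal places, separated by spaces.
-3.732 2.500 4.500

after link 1: o_1 = (-2.5981, 1.5000, 3.0000)
after link 2: o_2 = (-4.5981, 1.5000, 4.0000)
after link 3: o_3 = (-3.7321, 2.5000, 4.5000)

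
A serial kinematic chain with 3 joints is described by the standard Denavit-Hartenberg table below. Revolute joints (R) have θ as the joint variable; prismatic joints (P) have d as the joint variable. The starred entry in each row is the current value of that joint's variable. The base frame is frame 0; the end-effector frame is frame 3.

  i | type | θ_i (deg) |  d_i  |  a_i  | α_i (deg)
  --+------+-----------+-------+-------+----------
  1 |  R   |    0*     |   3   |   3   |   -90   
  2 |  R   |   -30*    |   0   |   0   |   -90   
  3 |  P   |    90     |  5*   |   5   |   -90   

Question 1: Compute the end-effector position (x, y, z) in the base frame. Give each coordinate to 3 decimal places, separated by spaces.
after link 1: o_1 = (3.0000, 0.0000, 3.0000)
after link 2: o_2 = (3.0000, 0.0000, 3.0000)
after link 3: o_3 = (5.5000, -5.0000, -1.3301)

5.500 -5.000 -1.330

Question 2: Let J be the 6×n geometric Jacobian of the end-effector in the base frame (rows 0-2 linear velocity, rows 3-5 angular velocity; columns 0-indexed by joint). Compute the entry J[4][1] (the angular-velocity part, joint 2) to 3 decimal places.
1.000

axis z_1 = (0.0000,1.0000,0.0000); lever o_n−o_1 = (2.5000,-5.0000,-4.3301)
cross product → J_v[:, 1] = (-4.3301,0.0000,-2.5000)
J_ω[:, 1] = z_1
entry J[4][1] = 1.0000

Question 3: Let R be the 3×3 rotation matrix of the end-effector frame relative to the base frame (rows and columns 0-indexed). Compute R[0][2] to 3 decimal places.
End-effector z-axis (col 2 of R) = (-0.8660,-0.0000,-0.5000)
R[0][2] = -0.8660

-0.866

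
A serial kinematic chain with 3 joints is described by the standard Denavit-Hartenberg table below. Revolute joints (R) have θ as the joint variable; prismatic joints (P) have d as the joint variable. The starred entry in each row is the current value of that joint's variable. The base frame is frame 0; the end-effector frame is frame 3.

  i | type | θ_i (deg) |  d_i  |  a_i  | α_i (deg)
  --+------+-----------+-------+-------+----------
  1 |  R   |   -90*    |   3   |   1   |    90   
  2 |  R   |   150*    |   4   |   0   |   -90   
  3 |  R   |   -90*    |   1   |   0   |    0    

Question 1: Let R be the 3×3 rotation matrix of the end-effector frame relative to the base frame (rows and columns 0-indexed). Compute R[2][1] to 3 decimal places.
End-effector y-axis (col 1 of R) = (0.0000,0.8660,0.5000)
R[2][1] = 0.5000

0.500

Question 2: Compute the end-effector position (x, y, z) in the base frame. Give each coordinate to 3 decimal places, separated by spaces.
-4.000 -0.500 2.134

after link 1: o_1 = (0.0000, -1.0000, 3.0000)
after link 2: o_2 = (-4.0000, -1.0000, 3.0000)
after link 3: o_3 = (-4.0000, -0.5000, 2.1340)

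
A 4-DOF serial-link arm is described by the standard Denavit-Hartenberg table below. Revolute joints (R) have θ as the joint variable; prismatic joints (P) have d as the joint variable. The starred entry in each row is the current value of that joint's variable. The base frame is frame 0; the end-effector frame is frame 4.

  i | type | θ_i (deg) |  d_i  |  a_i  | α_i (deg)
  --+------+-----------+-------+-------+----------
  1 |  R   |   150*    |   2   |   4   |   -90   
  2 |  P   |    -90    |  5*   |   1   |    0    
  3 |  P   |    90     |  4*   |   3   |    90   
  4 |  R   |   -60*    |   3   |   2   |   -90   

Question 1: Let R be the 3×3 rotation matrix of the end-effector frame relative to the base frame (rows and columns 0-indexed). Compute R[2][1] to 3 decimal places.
End-effector y-axis (col 1 of R) = (-0.0000,-0.0000,-1.0000)
R[2][1] = -1.0000

-1.000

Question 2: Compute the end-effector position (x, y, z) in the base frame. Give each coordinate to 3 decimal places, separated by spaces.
after link 1: o_1 = (-3.4641, 2.0000, 2.0000)
after link 2: o_2 = (-5.9641, -2.3301, 3.0000)
after link 3: o_3 = (-10.5622, -4.2942, 3.0000)
after link 4: o_4 = (-10.5622, -2.2942, 6.0000)

-10.562 -2.294 6.000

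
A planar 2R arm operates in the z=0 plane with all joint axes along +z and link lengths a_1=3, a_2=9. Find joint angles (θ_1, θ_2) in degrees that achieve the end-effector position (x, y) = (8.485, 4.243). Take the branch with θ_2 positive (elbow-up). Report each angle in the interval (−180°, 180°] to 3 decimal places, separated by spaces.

-44.999 90.002

cos θ_2 = (89.9983−3²−9²)/(2·3·9) = -0.0000; θ_2 = 90.0018° (elbow-up)
β = atan2(4.2430,8.4850) = 26.5678°; ψ = atan2(9.0000,2.9997) = 71.5667°
θ_1 = β − ψ = -44.9989°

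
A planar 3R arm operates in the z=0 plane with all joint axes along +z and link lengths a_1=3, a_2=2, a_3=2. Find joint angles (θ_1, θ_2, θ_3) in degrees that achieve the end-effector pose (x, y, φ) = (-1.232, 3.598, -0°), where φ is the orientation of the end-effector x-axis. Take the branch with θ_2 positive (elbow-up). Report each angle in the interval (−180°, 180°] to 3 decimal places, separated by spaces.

wrist centre = target − a_3·(cos φ, sin φ) = (-3.2320, 3.5980)
cos θ_2 = (23.3914−3²−2²)/(2·3·2) = 0.8660; θ_2 = 30.0084° (elbow-up)
β = atan2(3.5980,-3.2320) = 131.9326°; ψ = atan2(1.0003,4.7319) = 11.9358°
θ_1 = β − ψ = 119.9969°
θ_3 = φ − θ_1 − θ_2 = -150.0052° (wrapped to (-180°,180°])

119.997 30.008 -150.005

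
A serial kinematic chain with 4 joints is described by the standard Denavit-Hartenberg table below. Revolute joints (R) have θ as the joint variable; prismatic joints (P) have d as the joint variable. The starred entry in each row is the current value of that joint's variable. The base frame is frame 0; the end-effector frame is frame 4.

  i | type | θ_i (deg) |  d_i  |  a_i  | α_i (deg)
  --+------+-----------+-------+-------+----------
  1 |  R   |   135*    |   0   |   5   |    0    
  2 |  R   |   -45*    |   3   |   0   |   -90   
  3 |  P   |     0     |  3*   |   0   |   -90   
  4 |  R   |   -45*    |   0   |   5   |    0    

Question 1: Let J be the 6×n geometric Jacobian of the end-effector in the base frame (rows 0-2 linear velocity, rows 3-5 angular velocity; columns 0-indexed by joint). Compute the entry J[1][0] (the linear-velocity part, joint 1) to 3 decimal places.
-10.071

axis z_0 = ẑ; lever o_n−o_0 = (-10.0711,7.0711,3.0000)
cross product → J_v[:, 0] = (-7.0711,-10.0711,0.0000)
J_ω[:, 0] = z_0
entry J[1][0] = -10.0711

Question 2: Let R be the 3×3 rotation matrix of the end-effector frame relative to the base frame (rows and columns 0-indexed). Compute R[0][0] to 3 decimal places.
-0.707

End-effector x-axis (col 0 of R) = (-0.7071,0.7071,0.0000)
R[0][0] = -0.7071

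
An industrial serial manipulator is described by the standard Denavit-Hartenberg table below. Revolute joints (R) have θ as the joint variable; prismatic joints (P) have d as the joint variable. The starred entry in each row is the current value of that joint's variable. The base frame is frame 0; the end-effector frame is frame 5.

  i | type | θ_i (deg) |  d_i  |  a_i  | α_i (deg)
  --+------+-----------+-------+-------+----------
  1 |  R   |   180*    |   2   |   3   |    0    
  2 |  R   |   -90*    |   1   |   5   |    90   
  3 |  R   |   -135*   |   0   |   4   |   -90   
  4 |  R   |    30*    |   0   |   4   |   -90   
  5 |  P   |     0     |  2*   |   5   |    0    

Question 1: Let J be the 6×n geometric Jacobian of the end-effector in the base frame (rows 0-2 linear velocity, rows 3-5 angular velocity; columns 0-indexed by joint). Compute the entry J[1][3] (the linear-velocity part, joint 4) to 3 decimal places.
4.407

axis z_3 = (0.0000,0.7071,-0.7071); lever o_n−o_3 = (-6.2321,-4.8042,-4.8042)
cross product → J_v[:, 3] = (-6.7942,4.4067,4.4067)
J_ω[:, 3] = z_3
entry J[1][3] = 4.4067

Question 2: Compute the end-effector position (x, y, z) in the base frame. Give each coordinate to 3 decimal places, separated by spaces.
-9.232 -2.633 -4.633

after link 1: o_1 = (-3.0000, 0.0000, 2.0000)
after link 2: o_2 = (-3.0000, 5.0000, 3.0000)
after link 3: o_3 = (-3.0000, 2.1716, 0.1716)
after link 4: o_4 = (-5.0000, -0.2779, -2.2779)
after link 5: o_5 = (-9.2321, -2.6327, -4.6327)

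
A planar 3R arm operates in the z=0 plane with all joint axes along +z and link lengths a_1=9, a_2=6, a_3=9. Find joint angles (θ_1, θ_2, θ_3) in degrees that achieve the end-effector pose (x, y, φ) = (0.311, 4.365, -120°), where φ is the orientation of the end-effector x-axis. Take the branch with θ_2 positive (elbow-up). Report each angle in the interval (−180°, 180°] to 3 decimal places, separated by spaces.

44.998 60.005 134.997

wrist centre = target − a_3·(cos φ, sin φ) = (4.8110, 12.1592)
cos θ_2 = (170.9926−9²−6²)/(2·9·6) = 0.4999; θ_2 = 60.0046° (elbow-up)
β = atan2(12.1592,4.8110) = 68.4130°; ψ = atan2(5.1964,11.9996) = 23.4149°
θ_1 = β − ψ = 44.9980°
θ_3 = φ − θ_1 − θ_2 = 134.9974° (wrapped to (-180°,180°])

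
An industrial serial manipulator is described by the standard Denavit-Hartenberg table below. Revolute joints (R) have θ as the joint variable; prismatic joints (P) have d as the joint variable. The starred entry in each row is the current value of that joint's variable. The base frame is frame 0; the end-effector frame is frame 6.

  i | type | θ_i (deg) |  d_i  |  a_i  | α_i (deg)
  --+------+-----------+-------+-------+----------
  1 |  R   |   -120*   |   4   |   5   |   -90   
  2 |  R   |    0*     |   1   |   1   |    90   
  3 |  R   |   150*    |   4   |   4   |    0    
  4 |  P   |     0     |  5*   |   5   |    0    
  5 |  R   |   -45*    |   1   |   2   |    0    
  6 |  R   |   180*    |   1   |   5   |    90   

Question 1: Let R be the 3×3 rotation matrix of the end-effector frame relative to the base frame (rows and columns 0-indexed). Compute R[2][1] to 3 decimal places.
1.000

End-effector y-axis (col 1 of R) = (-0.0000,-0.0000,1.0000)
R[2][1] = 1.0000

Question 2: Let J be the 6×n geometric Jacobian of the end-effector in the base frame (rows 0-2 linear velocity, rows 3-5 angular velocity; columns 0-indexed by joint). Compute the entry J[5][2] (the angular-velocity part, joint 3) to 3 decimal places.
1.000

axis z_2 = (0.0000,0.0000,1.0000); lever o_n−o_2 = (4.8965,5.2765,11.0000)
cross product → J_v[:, 2] = (-5.2765,4.8965,0.0000)
J_ω[:, 2] = z_2
entry J[5][2] = 1.0000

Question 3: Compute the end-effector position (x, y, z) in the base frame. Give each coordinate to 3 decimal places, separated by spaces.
2.762 -0.420 15.000

after link 1: o_1 = (-2.5000, -4.3301, 4.0000)
after link 2: o_2 = (-2.1340, -5.6962, 4.0000)
after link 3: o_3 = (1.3301, -3.6962, 8.0000)
after link 4: o_4 = (5.6603, -1.1962, 13.0000)
after link 5: o_5 = (7.5921, -1.7138, 14.0000)
after link 6: o_6 = (2.7625, -0.4197, 15.0000)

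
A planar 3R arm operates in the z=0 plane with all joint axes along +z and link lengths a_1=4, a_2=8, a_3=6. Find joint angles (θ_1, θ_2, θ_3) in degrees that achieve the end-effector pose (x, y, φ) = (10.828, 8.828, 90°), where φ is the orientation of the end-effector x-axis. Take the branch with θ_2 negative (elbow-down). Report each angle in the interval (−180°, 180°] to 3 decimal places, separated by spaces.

45.009 -45.015 90.006

wrist centre = target − a_3·(cos φ, sin φ) = (10.8280, 2.8280)
cos θ_2 = (125.2432−4²−8²)/(2·4·8) = 0.7069; θ_2 = -45.0148° (elbow-down)
β = atan2(2.8280,10.8280) = 14.6372°; ψ = atan2(-5.6583,9.6554) = -30.3714°
θ_1 = β − ψ = 45.0087°
θ_3 = φ − θ_1 − θ_2 = 90.0061° (wrapped to (-180°,180°])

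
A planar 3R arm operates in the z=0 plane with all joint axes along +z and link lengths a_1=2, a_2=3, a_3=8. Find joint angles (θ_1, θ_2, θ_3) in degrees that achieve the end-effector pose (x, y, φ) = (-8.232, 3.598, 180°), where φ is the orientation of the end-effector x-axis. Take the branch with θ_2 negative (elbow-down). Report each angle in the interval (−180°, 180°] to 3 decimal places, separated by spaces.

150.001 -90.003 120.002

wrist centre = target − a_3·(cos φ, sin φ) = (-0.2320, 3.5980)
cos θ_2 = (12.9994−2²−3²)/(2·2·3) = -0.0000; θ_2 = -90.0027° (elbow-down)
β = atan2(3.5980,-0.2320) = 93.6893°; ψ = atan2(-3.0000,1.9999) = -56.3118°
θ_1 = β − ψ = 150.0012°
θ_3 = φ − θ_1 − θ_2 = 120.0016° (wrapped to (-180°,180°])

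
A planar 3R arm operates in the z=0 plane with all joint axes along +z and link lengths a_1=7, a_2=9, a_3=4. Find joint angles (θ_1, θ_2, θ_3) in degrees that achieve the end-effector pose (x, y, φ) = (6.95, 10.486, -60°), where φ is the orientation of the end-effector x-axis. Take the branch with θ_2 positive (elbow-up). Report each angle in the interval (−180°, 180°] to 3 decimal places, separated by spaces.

45.004 44.992 -149.996

wrist centre = target − a_3·(cos φ, sin φ) = (4.9500, 13.9501)
cos θ_2 = (219.1078−7²−9²)/(2·7·9) = 0.7072; θ_2 = 44.9920° (elbow-up)
β = atan2(13.9501,4.9500) = 70.4635°; ψ = atan2(6.3631,13.3648) = 25.4594°
θ_1 = β − ψ = 45.0041°
θ_3 = φ − θ_1 − θ_2 = -149.9961° (wrapped to (-180°,180°])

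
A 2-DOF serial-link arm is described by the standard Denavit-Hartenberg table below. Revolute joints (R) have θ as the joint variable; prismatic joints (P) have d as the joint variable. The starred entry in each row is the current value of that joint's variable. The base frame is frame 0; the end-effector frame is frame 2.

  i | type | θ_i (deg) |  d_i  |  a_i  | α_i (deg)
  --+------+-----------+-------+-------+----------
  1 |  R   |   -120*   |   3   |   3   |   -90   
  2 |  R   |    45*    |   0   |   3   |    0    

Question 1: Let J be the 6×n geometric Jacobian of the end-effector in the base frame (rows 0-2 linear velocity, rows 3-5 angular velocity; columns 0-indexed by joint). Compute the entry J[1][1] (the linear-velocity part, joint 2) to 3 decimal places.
axis z_1 = (0.8660,-0.5000,0.0000); lever o_n−o_1 = (-1.0607,-1.8371,-2.1213)
cross product → J_v[:, 1] = (1.0607,1.8371,-2.1213)
J_ω[:, 1] = z_1
entry J[1][1] = 1.8371

1.837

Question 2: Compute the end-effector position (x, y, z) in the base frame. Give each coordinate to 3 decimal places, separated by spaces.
-2.561 -4.435 0.879

after link 1: o_1 = (-1.5000, -2.5981, 3.0000)
after link 2: o_2 = (-2.5607, -4.4352, 0.8787)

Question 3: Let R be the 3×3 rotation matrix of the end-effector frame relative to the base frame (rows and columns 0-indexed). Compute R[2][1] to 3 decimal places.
End-effector y-axis (col 1 of R) = (0.3536,0.6124,-0.7071)
R[2][1] = -0.7071

-0.707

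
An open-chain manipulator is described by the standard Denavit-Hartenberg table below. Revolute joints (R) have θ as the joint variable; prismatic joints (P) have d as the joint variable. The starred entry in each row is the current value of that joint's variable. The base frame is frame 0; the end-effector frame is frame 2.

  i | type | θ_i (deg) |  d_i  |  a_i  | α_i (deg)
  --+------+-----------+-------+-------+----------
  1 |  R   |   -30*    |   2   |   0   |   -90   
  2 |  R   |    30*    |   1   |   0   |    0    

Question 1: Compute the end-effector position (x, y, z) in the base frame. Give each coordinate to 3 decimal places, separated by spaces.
0.500 0.866 2.000

after link 1: o_1 = (0.0000, 0.0000, 2.0000)
after link 2: o_2 = (0.5000, 0.8660, 2.0000)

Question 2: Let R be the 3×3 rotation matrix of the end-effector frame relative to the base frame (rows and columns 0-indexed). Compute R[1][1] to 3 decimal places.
0.250

End-effector y-axis (col 1 of R) = (-0.4330,0.2500,-0.8660)
R[1][1] = 0.2500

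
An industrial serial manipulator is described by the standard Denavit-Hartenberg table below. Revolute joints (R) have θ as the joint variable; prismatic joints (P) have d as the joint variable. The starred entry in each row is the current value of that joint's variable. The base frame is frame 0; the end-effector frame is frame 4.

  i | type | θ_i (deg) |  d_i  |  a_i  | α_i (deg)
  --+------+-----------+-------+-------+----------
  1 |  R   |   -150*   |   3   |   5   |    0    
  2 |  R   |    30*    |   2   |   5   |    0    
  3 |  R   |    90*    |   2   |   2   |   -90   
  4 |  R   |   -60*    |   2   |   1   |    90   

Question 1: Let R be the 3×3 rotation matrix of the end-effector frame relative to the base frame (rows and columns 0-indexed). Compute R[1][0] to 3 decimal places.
End-effector x-axis (col 0 of R) = (0.4330,-0.2500,0.8660)
R[1][0] = -0.2500

-0.250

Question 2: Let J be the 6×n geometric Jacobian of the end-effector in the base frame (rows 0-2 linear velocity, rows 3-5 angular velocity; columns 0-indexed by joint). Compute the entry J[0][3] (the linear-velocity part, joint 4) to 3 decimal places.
0.750

axis z_3 = (0.5000,0.8660,0.0000); lever o_n−o_3 = (1.4330,1.4821,0.8660)
cross product → J_v[:, 3] = (0.7500,-0.4330,-0.5000)
J_ω[:, 3] = z_3
entry J[0][3] = 0.7500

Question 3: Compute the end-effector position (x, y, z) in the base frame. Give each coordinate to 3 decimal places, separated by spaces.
-3.665 -6.348 7.866

after link 1: o_1 = (-4.3301, -2.5000, 3.0000)
after link 2: o_2 = (-6.8301, -6.8301, 5.0000)
after link 3: o_3 = (-5.0981, -7.8301, 7.0000)
after link 4: o_4 = (-3.6651, -6.3481, 7.8660)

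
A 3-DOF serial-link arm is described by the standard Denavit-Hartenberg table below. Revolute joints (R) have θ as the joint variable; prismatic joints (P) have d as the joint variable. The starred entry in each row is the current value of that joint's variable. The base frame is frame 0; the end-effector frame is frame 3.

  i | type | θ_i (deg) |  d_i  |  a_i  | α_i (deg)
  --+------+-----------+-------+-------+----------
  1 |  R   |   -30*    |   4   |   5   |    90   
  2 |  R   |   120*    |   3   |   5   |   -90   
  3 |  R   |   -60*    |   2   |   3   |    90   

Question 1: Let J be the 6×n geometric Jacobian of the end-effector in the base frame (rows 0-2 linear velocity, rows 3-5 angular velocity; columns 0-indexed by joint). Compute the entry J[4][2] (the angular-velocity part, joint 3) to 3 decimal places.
axis z_2 = (-0.7500,0.4330,-0.5000); lever o_n−o_2 = (-3.4486,-1.0090,0.2990)
cross product → J_v[:, 2] = (-0.3750,1.9486,2.2500)
J_ω[:, 2] = z_2
entry J[4][2] = 0.4330

0.433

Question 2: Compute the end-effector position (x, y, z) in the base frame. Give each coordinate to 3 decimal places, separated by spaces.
-2.783 -4.857 8.629

after link 1: o_1 = (4.3301, -2.5000, 4.0000)
after link 2: o_2 = (0.6651, -3.8481, 8.3301)
after link 3: o_3 = (-2.7835, -4.8571, 8.6292)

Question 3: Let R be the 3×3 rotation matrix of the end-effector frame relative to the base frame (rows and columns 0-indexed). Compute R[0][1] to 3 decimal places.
-0.750

End-effector y-axis (col 1 of R) = (-0.7500,0.4330,-0.5000)
R[0][1] = -0.7500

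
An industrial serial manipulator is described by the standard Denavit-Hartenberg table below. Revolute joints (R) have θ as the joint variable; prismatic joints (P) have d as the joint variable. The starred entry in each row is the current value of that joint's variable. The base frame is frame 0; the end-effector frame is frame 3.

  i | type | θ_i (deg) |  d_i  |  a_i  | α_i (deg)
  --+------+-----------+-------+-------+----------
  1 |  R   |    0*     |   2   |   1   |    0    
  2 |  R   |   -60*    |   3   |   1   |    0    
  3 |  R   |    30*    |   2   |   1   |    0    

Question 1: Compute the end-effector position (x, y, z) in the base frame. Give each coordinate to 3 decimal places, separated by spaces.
after link 1: o_1 = (1.0000, 0.0000, 2.0000)
after link 2: o_2 = (1.5000, -0.8660, 5.0000)
after link 3: o_3 = (2.3660, -1.3660, 7.0000)

2.366 -1.366 7.000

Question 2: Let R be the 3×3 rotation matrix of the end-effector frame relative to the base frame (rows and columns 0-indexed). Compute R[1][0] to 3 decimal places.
-0.500

End-effector x-axis (col 0 of R) = (0.8660,-0.5000,0.0000)
R[1][0] = -0.5000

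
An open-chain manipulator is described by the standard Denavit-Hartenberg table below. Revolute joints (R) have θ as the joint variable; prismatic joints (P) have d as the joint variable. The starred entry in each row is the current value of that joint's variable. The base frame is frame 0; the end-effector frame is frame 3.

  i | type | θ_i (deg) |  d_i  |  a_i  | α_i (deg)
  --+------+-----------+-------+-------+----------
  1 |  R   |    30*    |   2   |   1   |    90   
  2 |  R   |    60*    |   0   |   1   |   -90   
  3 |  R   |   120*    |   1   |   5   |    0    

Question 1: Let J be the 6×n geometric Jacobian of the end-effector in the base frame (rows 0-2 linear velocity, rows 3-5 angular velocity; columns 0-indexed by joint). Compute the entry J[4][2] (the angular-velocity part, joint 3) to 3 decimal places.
axis z_2 = (-0.7500,-0.4330,0.5000); lever o_n−o_2 = (-3.9976,2.6920,-1.6651)
cross product → J_v[:, 2] = (-0.6250,-3.2476,-3.7500)
J_ω[:, 2] = z_2
entry J[4][2] = -0.4330

-0.433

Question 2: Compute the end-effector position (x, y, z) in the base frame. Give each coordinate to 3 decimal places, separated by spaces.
-2.699 3.442 1.201

after link 1: o_1 = (0.8660, 0.5000, 2.0000)
after link 2: o_2 = (1.2990, 0.7500, 2.8660)
after link 3: o_3 = (-2.6986, 3.4420, 1.2010)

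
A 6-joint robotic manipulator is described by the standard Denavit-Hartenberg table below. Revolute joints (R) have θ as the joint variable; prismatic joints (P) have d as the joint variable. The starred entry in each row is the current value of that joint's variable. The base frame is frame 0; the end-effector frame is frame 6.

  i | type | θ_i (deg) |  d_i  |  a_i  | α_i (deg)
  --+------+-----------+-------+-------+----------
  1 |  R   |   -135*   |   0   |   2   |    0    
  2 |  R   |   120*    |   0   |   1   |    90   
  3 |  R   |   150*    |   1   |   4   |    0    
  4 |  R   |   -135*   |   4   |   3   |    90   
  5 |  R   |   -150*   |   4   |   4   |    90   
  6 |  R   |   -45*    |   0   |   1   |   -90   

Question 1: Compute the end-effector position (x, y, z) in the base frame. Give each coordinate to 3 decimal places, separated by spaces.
-4.660 -3.284 -1.459

after link 1: o_1 = (-1.4142, -1.4142, 0.0000)
after link 2: o_2 = (-0.4483, -1.6730, 0.0000)
after link 3: o_3 = (-4.0532, -1.7424, 2.0000)
after link 4: o_4 = (-2.2894, -6.3561, 2.7765)
after link 5: o_5 = (-4.0038, -3.8262, -1.9838)
after link 6: o_6 = (-4.6604, -3.2842, -1.4593)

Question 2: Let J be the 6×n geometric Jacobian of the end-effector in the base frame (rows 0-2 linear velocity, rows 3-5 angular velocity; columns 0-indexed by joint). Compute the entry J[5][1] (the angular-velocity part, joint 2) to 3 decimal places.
1.000

axis z_1 = (0.0000,0.0000,1.0000); lever o_n−o_1 = (-3.2462,-1.8700,-1.4593)
cross product → J_v[:, 1] = (1.8700,-3.2462,0.0000)
J_ω[:, 1] = z_1
entry J[5][1] = 1.0000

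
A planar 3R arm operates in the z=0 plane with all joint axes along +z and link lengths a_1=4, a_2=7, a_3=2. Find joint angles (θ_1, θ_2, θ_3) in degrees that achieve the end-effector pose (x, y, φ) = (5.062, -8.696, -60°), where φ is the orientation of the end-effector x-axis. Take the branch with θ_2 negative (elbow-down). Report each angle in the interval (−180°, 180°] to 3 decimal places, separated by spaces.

0.512 -90.004 29.491

wrist centre = target − a_3·(cos φ, sin φ) = (4.0620, -6.9639)
cos θ_2 = (64.9964−4²−7²)/(2·4·7) = -0.0001; θ_2 = -90.0037° (elbow-down)
β = atan2(-6.9639,4.0620) = -59.7454°; ψ = atan2(-7.0000,3.9996) = -60.2579°
θ_1 = β − ψ = 0.5124°
θ_3 = φ − θ_1 − θ_2 = 29.4912° (wrapped to (-180°,180°])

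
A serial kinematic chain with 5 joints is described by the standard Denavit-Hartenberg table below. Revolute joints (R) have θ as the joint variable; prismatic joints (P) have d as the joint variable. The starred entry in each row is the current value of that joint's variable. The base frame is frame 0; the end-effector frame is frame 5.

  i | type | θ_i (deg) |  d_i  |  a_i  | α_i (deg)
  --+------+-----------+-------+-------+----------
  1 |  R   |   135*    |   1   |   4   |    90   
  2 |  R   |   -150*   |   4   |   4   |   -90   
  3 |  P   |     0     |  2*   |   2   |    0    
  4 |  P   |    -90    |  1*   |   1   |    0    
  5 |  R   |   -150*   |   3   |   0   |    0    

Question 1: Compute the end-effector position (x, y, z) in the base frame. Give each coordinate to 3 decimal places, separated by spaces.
after link 1: o_1 = (-2.8284, 2.8284, 1.0000)
after link 2: o_2 = (2.4495, 3.2074, -1.0000)
after link 3: o_3 = (2.9671, 2.6897, -3.7321)
after link 4: o_4 = (3.3207, 3.7504, -4.5981)
after link 5: o_5 = (2.2600, 4.8110, -7.1962)

2.260 4.811 -7.196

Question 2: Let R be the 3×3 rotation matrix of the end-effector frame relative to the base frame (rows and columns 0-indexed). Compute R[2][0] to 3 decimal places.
End-effector x-axis (col 0 of R) = (-0.9186,-0.3062,0.2500)
R[2][0] = 0.2500

0.250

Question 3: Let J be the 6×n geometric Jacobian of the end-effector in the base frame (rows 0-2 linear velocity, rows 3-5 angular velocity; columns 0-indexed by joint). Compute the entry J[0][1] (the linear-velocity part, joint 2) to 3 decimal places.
-5.796

axis z_1 = (0.7071,0.7071,0.0000); lever o_n−o_1 = (5.0884,1.9826,-8.1962)
cross product → J_v[:, 1] = (-5.7956,5.7956,-2.1962)
J_ω[:, 1] = z_1
entry J[0][1] = -5.7956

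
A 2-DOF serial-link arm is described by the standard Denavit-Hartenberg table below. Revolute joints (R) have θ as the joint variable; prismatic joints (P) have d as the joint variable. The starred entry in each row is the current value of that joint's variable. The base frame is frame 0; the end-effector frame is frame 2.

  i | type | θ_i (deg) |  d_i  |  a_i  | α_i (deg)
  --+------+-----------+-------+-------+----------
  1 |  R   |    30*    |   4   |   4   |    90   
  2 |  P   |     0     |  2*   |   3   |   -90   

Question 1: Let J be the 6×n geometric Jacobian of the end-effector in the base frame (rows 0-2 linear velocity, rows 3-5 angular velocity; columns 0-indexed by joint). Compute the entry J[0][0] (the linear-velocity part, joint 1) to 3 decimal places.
-1.768

axis z_0 = ẑ; lever o_n−o_0 = (7.0622,1.7679,4.0000)
cross product → J_v[:, 0] = (-1.7679,7.0622,0.0000)
J_ω[:, 0] = z_0
entry J[0][0] = -1.7679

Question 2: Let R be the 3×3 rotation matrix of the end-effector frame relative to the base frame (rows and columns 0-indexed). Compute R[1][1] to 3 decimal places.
0.866

End-effector y-axis (col 1 of R) = (-0.5000,0.8660,0.0000)
R[1][1] = 0.8660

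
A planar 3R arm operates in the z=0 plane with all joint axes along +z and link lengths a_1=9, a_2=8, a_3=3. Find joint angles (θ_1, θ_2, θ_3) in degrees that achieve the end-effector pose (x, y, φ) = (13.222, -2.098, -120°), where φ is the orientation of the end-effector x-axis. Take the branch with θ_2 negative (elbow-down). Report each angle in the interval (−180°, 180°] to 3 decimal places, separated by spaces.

wrist centre = target − a_3·(cos φ, sin φ) = (14.7220, 0.5001)
cos θ_2 = (216.9874−9²−8²)/(2·9·8) = 0.4999; θ_2 = -60.0058° (elbow-down)
β = atan2(0.5001,14.7220) = 1.9455°; ψ = atan2(-6.9286,12.9993) = -28.0576°
θ_1 = β − ψ = 30.0030°
θ_3 = φ − θ_1 − θ_2 = -89.9972° (wrapped to (-180°,180°])

30.003 -60.006 -89.997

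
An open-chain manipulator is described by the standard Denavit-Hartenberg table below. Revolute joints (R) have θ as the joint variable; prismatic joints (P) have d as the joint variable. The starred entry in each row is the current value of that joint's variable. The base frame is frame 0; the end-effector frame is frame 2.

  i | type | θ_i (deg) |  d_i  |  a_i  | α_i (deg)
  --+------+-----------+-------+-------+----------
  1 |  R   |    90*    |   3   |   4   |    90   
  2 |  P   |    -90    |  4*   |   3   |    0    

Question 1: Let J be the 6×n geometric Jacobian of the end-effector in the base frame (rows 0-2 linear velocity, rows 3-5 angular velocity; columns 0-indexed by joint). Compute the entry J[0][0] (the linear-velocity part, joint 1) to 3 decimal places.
-4.000

axis z_0 = ẑ; lever o_n−o_0 = (4.0000,4.0000,0.0000)
cross product → J_v[:, 0] = (-4.0000,4.0000,0.0000)
J_ω[:, 0] = z_0
entry J[0][0] = -4.0000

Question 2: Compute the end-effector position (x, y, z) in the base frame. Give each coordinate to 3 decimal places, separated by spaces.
after link 1: o_1 = (0.0000, 4.0000, 3.0000)
after link 2: o_2 = (4.0000, 4.0000, 0.0000)

4.000 4.000 0.000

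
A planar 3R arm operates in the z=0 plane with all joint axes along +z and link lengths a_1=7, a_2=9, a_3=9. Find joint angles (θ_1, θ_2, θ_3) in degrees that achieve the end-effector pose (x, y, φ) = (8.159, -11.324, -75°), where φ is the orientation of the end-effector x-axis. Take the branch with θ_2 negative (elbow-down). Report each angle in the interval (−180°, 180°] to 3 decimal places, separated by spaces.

wrist centre = target − a_3·(cos φ, sin φ) = (5.8296, -2.6307)
cos θ_2 = (40.9050−7²−9²)/(2·7·9) = -0.7071; θ_2 = -134.9997° (elbow-down)
β = atan2(-2.6307,5.8296) = -24.2877°; ψ = atan2(-6.3640,0.6361) = -84.2923°
θ_1 = β − ψ = 60.0047°
θ_3 = φ − θ_1 − θ_2 = -0.0050° (wrapped to (-180°,180°])

60.005 -135.000 -0.005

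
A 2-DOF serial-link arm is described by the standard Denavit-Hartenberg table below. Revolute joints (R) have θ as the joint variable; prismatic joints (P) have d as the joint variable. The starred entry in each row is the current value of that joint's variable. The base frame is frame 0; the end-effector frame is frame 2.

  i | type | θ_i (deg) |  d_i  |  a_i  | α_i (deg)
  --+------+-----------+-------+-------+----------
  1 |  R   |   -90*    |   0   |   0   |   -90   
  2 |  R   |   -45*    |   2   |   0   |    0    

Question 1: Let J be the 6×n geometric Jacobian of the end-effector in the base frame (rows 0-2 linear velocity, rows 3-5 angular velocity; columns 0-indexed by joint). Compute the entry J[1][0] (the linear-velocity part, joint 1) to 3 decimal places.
2.000

axis z_0 = ẑ; lever o_n−o_0 = (2.0000,0.0000,0.0000)
cross product → J_v[:, 0] = (-0.0000,2.0000,0.0000)
J_ω[:, 0] = z_0
entry J[1][0] = 2.0000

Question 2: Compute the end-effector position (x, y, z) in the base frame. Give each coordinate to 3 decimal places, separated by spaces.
2.000 0.000 0.000

after link 1: o_1 = (0.0000, 0.0000, 0.0000)
after link 2: o_2 = (2.0000, 0.0000, 0.0000)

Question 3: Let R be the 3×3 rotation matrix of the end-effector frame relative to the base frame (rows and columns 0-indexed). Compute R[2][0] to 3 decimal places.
0.707

End-effector x-axis (col 0 of R) = (0.0000,-0.7071,0.7071)
R[2][0] = 0.7071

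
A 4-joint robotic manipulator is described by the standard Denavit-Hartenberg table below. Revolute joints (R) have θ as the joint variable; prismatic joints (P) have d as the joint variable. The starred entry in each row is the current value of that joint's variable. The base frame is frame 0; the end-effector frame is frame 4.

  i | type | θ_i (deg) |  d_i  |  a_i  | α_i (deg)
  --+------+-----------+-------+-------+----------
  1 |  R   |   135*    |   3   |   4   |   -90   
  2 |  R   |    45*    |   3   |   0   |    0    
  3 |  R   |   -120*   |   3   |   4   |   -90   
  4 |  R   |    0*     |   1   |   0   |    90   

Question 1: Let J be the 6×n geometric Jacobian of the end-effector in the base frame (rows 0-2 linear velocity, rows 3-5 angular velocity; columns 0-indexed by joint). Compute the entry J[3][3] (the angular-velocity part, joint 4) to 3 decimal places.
-0.683

axis z_3 = (-0.6830,0.6830,-0.2588); lever o_n−o_3 = (-0.6830,0.6830,-0.2588)
cross product → J_v[:, 3] = (0.0000,-0.0000,-0.0000)
J_ω[:, 3] = z_3
entry J[3][3] = -0.6830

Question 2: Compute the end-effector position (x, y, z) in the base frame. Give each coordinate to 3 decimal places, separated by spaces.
-8.486 0.001 6.605

after link 1: o_1 = (-2.8284, 2.8284, 3.0000)
after link 2: o_2 = (-4.9497, 0.7071, 3.0000)
after link 3: o_3 = (-7.8031, -0.6822, 6.8637)
after link 4: o_4 = (-8.4861, 0.0008, 6.6049)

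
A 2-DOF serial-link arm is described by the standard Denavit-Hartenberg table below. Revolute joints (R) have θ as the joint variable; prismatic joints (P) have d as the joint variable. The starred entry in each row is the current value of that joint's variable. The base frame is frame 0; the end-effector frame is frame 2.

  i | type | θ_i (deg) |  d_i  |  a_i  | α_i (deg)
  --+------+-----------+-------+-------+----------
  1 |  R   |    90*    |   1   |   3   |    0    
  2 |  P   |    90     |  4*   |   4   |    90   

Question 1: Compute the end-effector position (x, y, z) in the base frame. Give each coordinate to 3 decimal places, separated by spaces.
-4.000 3.000 5.000

after link 1: o_1 = (0.0000, 3.0000, 1.0000)
after link 2: o_2 = (-4.0000, 3.0000, 5.0000)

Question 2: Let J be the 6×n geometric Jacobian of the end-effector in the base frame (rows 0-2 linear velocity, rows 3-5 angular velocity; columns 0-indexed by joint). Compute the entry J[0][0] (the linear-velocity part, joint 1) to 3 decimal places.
axis z_0 = ẑ; lever o_n−o_0 = (-4.0000,3.0000,5.0000)
cross product → J_v[:, 0] = (-3.0000,-4.0000,0.0000)
J_ω[:, 0] = z_0
entry J[0][0] = -3.0000

-3.000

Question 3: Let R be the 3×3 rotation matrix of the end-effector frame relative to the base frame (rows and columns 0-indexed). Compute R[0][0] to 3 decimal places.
End-effector x-axis (col 0 of R) = (-1.0000,0.0000,0.0000)
R[0][0] = -1.0000

-1.000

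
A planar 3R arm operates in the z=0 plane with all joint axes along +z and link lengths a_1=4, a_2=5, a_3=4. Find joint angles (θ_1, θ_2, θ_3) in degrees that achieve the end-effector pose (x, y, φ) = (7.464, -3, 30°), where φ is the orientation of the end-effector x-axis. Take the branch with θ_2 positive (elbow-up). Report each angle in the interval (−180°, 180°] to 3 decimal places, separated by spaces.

-102.682 90.001 42.681

wrist centre = target − a_3·(cos φ, sin φ) = (3.9999, -5.0000)
cos θ_2 = (40.9992−4²−5²)/(2·4·5) = -0.0000; θ_2 = 90.0012° (elbow-up)
β = atan2(-5.0000,3.9999) = -51.3409°; ψ = atan2(5.0000,3.9999) = 51.3409°
θ_1 = β − ψ = -102.6818°
θ_3 = φ − θ_1 − θ_2 = 42.6806° (wrapped to (-180°,180°])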